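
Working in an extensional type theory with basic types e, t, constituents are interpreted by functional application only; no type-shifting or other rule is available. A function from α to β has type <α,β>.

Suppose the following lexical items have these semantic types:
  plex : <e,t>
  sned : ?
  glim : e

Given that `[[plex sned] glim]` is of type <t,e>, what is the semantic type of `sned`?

<<e,t>,<e,<t,e>>>

For [[plex sned] glim] to have type <t,e> with glim of type e, [plex sned] must be the function: [plex sned] : <e,<t,e>>.
For [plex sned] to have type <e,<t,e>> with plex of type <e,t>, sned must be the function: sned : <<e,t>,<e,<t,e>>>.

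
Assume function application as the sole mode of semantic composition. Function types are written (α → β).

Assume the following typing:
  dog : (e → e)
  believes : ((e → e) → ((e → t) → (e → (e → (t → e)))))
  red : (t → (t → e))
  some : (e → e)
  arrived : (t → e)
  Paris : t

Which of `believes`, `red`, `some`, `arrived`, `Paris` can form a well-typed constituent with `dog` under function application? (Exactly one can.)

believes — combines: believes : ((e → e) → ((e → t) → (e → (e → (t → e))))) takes dog : (e → e) as argument, giving ((e → t) → (e → (e → (t → e)))).
red : (t → (t → e)) — does not combine with dog.
some : (e → e) — does not combine with dog.
arrived : (t → e) — does not combine with dog.
Paris : t — does not combine with dog.

believes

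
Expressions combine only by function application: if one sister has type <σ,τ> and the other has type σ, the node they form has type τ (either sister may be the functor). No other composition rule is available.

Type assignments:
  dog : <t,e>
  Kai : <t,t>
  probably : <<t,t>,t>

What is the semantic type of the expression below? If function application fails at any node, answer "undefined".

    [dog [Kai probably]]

e

[Kai probably]: probably is <<t,t>,t>, Kai is <t,t>; result t.
[dog [Kai probably]]: dog is <t,e>, [Kai probably] is t; result e.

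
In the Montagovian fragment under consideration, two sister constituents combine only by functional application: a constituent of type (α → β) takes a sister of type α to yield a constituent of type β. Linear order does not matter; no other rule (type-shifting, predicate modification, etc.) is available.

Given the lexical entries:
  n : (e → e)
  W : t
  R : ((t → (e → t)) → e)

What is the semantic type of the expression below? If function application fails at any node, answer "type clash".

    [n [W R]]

At [W R]: neither t nor ((t → (e → t)) → e) can take the other as argument; the node is ill-typed.

type clash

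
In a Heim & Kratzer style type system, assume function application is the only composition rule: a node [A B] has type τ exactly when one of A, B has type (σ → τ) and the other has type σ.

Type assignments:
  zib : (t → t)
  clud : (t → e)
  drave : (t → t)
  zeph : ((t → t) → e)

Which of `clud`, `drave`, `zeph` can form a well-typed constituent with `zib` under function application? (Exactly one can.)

zeph

clud : (t → e) — zib needs t; clud needs t; neither fits.
drave : (t → t) — zib needs t; drave needs t; neither fits.
zeph — combines: zeph : ((t → t) → e) takes zib : (t → t) as argument, giving e.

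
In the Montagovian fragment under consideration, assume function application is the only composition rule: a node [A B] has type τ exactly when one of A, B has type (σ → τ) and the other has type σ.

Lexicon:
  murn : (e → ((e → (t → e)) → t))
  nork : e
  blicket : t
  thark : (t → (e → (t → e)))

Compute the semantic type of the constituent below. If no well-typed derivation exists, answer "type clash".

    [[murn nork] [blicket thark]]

[murn nork] — murn of type (e → ((e → (t → e)) → t)) combines with nork of type e: type ((e → (t → e)) → t).
[blicket thark] — thark of type (t → (e → (t → e))) combines with blicket of type t: type (e → (t → e)).
[[murn nork] [blicket thark]] — [murn nork] of type ((e → (t → e)) → t) combines with [blicket thark] of type (e → (t → e)): type t.

t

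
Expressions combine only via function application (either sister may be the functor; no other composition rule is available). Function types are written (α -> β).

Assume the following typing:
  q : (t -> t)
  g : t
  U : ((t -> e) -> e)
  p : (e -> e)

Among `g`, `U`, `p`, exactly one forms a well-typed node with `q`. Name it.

g

g — combines: q : (t -> t) takes g : t as argument, giving t.
U : ((t -> e) -> e) — neither side's domain matches the other.
p : (e -> e) — neither side's domain matches the other.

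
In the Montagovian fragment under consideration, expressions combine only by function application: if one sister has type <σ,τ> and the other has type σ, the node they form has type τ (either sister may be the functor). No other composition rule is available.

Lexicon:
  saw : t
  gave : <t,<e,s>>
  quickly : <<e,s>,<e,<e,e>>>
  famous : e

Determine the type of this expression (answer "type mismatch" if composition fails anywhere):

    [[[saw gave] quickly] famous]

<e,e>

[saw gave]: functor gave : <t,<e,s>>, argument saw : t; result <e,s>.
[[saw gave] quickly]: functor quickly : <<e,s>,<e,<e,e>>>, argument [saw gave] : <e,s>; result <e,<e,e>>.
[[[saw gave] quickly] famous]: functor [[saw gave] quickly] : <e,<e,e>>, argument famous : e; result <e,e>.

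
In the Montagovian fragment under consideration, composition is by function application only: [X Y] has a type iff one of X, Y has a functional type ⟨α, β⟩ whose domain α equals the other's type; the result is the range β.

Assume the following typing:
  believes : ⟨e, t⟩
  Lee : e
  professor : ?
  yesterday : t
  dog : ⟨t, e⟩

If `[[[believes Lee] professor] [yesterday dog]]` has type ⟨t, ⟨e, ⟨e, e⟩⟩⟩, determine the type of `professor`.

⟨t, ⟨e, ⟨t, ⟨e, ⟨e, e⟩⟩⟩⟩⟩

For [[[believes Lee] professor] [yesterday dog]] to have type ⟨t, ⟨e, ⟨e, e⟩⟩⟩ with [yesterday dog] of type e, [[believes Lee] professor] must be the function: [[believes Lee] professor] : ⟨e, ⟨t, ⟨e, ⟨e, e⟩⟩⟩⟩.
For [[believes Lee] professor] to have type ⟨e, ⟨t, ⟨e, ⟨e, e⟩⟩⟩⟩ with [believes Lee] of type t, professor must be the function: professor : ⟨t, ⟨e, ⟨t, ⟨e, ⟨e, e⟩⟩⟩⟩⟩.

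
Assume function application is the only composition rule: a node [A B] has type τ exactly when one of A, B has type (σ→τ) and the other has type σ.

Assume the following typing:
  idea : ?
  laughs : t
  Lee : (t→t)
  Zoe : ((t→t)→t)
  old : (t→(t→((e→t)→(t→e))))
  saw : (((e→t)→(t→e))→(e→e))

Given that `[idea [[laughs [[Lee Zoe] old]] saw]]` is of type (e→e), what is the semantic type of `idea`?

For [idea [[laughs [[Lee Zoe] old]] saw]] to have type (e→e) with [[laughs [[Lee Zoe] old]] saw] of type (e→e), idea must be the function: idea : ((e→e)→(e→e)).

((e→e)→(e→e))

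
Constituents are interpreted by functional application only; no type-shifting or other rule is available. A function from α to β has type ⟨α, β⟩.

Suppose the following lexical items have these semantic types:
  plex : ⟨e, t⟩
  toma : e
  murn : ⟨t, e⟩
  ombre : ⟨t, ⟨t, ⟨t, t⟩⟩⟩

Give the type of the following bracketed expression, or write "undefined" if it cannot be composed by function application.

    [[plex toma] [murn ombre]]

undefined

[plex toma]: functor plex : ⟨e, t⟩, argument toma : e; result t.
At [murn ombre]: neither ⟨t, e⟩ nor ⟨t, ⟨t, ⟨t, t⟩⟩⟩ can take the other as argument; the node is ill-typed.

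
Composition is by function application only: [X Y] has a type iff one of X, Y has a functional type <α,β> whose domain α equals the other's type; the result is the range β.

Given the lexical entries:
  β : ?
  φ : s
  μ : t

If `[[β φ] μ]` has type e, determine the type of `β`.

<s,<t,e>>

[[β φ] μ] must have type e. The sister μ has type t; that is not a function onto e, so [β φ] must be the functor, of type <t,e>.
[β φ] must have type <t,e>. The sister φ has type s; that is not a function onto <t,e>, so β must be the functor, of type <s,<t,e>>.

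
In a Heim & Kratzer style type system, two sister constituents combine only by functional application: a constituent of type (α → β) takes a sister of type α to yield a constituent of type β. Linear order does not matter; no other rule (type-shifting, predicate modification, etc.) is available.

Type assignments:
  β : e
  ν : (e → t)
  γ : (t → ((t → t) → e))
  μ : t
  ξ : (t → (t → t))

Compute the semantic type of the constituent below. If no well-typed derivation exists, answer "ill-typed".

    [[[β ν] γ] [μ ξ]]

e

[β ν]: ν is (e → t), β is e; result t.
[[β ν] γ]: γ is (t → ((t → t) → e)), [β ν] is t; result ((t → t) → e).
[μ ξ]: ξ is (t → (t → t)), μ is t; result (t → t).
[[[β ν] γ] [μ ξ]]: [[β ν] γ] is ((t → t) → e), [μ ξ] is (t → t); result e.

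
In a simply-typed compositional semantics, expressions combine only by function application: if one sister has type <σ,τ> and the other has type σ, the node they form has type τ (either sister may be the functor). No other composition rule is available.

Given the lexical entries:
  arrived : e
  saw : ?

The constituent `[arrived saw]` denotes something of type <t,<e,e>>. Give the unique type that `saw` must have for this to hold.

<e,<t,<e,e>>>

For [arrived saw] to have type <t,<e,e>> with arrived of type e, saw must be the function: saw : <e,<t,<e,e>>>.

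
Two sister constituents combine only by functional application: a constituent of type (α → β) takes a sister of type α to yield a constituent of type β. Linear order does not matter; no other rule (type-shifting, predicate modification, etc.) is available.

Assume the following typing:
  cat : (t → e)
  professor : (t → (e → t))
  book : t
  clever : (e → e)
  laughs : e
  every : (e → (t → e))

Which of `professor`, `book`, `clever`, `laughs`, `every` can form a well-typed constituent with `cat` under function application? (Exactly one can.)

professor : (t → (e → t)) — no; cat wants t, and professor wants t.
book — combines: cat : (t → e) takes book : t as argument, giving e.
clever : (e → e) — no; cat wants t, and clever wants e.
laughs : e — no; cat wants t, and laughs wants nothing (atomic).
every : (e → (t → e)) — no; cat wants t, and every wants e.

book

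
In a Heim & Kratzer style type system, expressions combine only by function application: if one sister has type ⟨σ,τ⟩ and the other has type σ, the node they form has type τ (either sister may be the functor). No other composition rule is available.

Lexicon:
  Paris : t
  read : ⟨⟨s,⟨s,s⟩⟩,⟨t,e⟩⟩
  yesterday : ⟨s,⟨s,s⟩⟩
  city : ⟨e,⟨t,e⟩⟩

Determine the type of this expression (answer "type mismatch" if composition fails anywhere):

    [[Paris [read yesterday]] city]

At [read yesterday], read : ⟨⟨s,⟨s,s⟩⟩,⟨t,e⟩⟩ takes yesterday : ⟨s,⟨s,s⟩⟩, giving ⟨t,e⟩.
At [Paris [read yesterday]], [read yesterday] : ⟨t,e⟩ takes Paris : t, giving e.
At [[Paris [read yesterday]] city], city : ⟨e,⟨t,e⟩⟩ takes [Paris [read yesterday]] : e, giving ⟨t,e⟩.

⟨t,e⟩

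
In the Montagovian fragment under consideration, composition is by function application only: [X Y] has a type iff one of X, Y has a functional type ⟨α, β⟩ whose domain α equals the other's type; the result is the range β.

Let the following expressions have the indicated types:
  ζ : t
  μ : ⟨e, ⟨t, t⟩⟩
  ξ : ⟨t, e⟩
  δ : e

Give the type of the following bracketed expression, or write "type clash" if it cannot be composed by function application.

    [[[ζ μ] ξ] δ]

type clash

At [ζ μ]: neither t nor ⟨e, ⟨t, t⟩⟩ can take the other as argument; the node is ill-typed.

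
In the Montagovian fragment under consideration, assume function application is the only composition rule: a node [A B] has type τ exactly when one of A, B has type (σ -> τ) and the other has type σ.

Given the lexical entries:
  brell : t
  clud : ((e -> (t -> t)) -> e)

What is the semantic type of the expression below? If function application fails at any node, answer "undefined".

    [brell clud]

[brell clud]: t with ((e -> (t -> t)) -> e) — neither is a function whose domain matches the other; composition fails here.

undefined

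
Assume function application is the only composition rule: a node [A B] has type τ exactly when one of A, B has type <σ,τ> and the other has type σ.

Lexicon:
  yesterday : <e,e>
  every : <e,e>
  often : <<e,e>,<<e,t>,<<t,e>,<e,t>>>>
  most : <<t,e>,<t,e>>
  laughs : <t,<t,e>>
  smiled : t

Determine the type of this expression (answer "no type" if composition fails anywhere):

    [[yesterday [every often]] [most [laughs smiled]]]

[every often]: often is <<e,e>,<<e,t>,<<t,e>,<e,t>>>>, every is <e,e>; result <<e,t>,<<t,e>,<e,t>>>.
[yesterday [every often]]: <e,e> and <<e,t>,<<t,e>,<e,t>>> cannot combine by function application — type clash.

no type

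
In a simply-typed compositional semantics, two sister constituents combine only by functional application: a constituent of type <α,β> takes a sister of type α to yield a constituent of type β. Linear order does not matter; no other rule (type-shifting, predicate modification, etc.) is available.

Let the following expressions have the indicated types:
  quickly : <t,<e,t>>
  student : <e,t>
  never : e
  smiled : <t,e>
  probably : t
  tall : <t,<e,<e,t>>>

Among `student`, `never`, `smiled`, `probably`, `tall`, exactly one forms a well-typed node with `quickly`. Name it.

probably

student : <e,t> — neither side's domain matches the other.
never : e — neither side's domain matches the other.
smiled : <t,e> — neither side's domain matches the other.
probably — combines: quickly : <t,<e,t>> takes probably : t as argument, giving <e,t>.
tall : <t,<e,<e,t>>> — neither side's domain matches the other.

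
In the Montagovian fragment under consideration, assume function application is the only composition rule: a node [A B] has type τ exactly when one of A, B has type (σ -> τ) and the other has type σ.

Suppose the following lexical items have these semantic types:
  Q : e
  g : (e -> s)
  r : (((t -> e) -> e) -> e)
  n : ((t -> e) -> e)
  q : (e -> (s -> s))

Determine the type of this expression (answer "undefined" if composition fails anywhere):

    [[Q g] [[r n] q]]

[Q g] — g of type (e -> s) combines with Q of type e: type s.
[r n] — r of type (((t -> e) -> e) -> e) combines with n of type ((t -> e) -> e): type e.
[[r n] q] — q of type (e -> (s -> s)) combines with [r n] of type e: type (s -> s).
[[Q g] [[r n] q]] — [[r n] q] of type (s -> s) combines with [Q g] of type s: type s.

s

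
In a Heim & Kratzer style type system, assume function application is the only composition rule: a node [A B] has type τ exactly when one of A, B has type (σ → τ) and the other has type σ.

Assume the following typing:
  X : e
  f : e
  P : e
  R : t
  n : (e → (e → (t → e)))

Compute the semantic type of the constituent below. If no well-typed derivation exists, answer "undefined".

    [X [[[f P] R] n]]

undefined

[f P]: e with e — neither is a function whose domain matches the other; composition fails here.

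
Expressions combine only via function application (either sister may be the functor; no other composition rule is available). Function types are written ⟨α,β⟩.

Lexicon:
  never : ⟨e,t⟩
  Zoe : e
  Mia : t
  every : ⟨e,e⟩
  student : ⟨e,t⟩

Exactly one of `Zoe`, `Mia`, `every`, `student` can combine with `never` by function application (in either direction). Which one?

Zoe

Zoe — combines: never : ⟨e,t⟩ takes Zoe : e as argument, giving t.
Mia : t — never needs e; Mia needs nothing (atomic); neither fits.
every : ⟨e,e⟩ — never needs e; every needs e; neither fits.
student : ⟨e,t⟩ — never needs e; student needs e; neither fits.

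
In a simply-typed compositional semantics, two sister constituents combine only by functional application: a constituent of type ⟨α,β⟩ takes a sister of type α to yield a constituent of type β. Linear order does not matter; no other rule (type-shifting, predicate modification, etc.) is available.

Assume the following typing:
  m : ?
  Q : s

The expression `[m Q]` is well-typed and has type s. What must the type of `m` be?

⟨s,s⟩

For [m Q] to have type s with Q of type s, m must be the function: m : ⟨s,s⟩.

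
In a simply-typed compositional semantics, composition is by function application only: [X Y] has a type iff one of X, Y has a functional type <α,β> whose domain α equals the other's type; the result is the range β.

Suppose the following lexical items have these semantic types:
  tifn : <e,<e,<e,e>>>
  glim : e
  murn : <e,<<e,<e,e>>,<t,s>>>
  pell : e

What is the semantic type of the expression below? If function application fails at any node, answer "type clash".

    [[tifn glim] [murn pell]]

<t,s>

[tifn glim]: <e,<e,<e,e>>> applied to e yields <e,<e,e>>.
[murn pell]: <e,<<e,<e,e>>,<t,s>>> applied to e yields <<e,<e,e>>,<t,s>>.
[[tifn glim] [murn pell]]: <<e,<e,e>>,<t,s>> applied to <e,<e,e>> yields <t,s>.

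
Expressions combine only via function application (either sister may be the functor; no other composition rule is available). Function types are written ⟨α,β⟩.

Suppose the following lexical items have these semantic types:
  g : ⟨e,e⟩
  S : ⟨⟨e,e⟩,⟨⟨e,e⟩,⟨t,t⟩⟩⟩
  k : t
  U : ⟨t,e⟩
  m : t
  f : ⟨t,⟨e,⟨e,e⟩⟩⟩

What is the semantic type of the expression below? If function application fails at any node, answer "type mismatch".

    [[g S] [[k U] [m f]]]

At [g S], S : ⟨⟨e,e⟩,⟨⟨e,e⟩,⟨t,t⟩⟩⟩ takes g : ⟨e,e⟩, giving ⟨⟨e,e⟩,⟨t,t⟩⟩.
At [k U], U : ⟨t,e⟩ takes k : t, giving e.
At [m f], f : ⟨t,⟨e,⟨e,e⟩⟩⟩ takes m : t, giving ⟨e,⟨e,e⟩⟩.
At [[k U] [m f]], [m f] : ⟨e,⟨e,e⟩⟩ takes [k U] : e, giving ⟨e,e⟩.
At [[g S] [[k U] [m f]]], [g S] : ⟨⟨e,e⟩,⟨t,t⟩⟩ takes [[k U] [m f]] : ⟨e,e⟩, giving ⟨t,t⟩.

⟨t,t⟩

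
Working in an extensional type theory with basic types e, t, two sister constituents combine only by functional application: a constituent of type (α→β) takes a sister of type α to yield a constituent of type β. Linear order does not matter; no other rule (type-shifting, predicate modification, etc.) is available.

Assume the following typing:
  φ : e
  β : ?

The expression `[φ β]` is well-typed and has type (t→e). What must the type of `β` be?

(e→(t→e))

[φ β] is required to be (t→e). φ : e cannot yield (t→e) as functor, so β : (e→(t→e)).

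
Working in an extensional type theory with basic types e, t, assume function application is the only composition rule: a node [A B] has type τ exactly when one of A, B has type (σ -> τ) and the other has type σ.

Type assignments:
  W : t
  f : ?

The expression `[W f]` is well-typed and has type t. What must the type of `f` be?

[W f] is required to be t. W : t cannot yield t as functor, so f : (t -> t).

(t -> t)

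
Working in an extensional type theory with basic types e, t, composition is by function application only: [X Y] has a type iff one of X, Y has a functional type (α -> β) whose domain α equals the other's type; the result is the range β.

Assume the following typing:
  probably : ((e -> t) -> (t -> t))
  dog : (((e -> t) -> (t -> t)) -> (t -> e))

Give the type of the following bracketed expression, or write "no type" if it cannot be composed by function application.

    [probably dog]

(t -> e)

[probably dog] — dog of type (((e -> t) -> (t -> t)) -> (t -> e)) combines with probably of type ((e -> t) -> (t -> t)): type (t -> e).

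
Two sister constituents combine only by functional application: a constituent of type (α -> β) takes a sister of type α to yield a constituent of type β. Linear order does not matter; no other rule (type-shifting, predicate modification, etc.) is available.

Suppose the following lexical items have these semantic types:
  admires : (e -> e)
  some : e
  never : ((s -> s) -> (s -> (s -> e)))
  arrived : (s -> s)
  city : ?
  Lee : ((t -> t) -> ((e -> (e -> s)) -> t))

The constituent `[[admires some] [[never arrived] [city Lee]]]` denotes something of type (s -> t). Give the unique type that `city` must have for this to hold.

[[admires some] [[never arrived] [city Lee]]] is required to be (s -> t). [admires some] : e cannot yield (s -> t) as functor, so [[never arrived] [city Lee]] : (e -> (s -> t)).
[[never arrived] [city Lee]] is required to be (e -> (s -> t)). [never arrived] : (s -> (s -> e)) cannot yield (e -> (s -> t)) as functor, so [city Lee] : ((s -> (s -> e)) -> (e -> (s -> t))).
[city Lee] is required to be ((s -> (s -> e)) -> (e -> (s -> t))). Lee : ((t -> t) -> ((e -> (e -> s)) -> t)) cannot yield ((s -> (s -> e)) -> (e -> (s -> t))) as functor, so city : (((t -> t) -> ((e -> (e -> s)) -> t)) -> ((s -> (s -> e)) -> (e -> (s -> t)))).

(((t -> t) -> ((e -> (e -> s)) -> t)) -> ((s -> (s -> e)) -> (e -> (s -> t))))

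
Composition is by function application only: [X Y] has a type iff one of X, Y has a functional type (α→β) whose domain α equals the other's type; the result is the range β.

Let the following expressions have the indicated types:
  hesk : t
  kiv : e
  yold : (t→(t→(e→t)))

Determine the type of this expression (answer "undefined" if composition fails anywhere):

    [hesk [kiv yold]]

[kiv yold]: e and (t→(t→(e→t))) cannot combine by function application — type clash.

undefined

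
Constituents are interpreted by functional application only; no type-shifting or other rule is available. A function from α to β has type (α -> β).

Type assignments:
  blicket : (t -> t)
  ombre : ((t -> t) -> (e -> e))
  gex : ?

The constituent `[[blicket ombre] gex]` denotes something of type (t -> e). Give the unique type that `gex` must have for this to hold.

((e -> e) -> (t -> e))

At [[blicket ombre] gex] (required: (t -> e)): [blicket ombre] is (e -> e), which is not a function with range (t -> e); hence gex is the functor — type ((e -> e) -> (t -> e)).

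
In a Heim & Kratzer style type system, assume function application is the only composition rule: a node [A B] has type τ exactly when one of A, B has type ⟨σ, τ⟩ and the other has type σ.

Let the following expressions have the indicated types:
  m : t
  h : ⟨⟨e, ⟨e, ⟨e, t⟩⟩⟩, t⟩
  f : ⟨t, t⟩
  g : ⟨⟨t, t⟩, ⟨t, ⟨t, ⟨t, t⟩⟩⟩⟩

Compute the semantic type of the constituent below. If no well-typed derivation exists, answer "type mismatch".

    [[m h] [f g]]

type mismatch

[m h]: t with ⟨⟨e, ⟨e, ⟨e, t⟩⟩⟩, t⟩ — neither is a function whose domain matches the other; composition fails here.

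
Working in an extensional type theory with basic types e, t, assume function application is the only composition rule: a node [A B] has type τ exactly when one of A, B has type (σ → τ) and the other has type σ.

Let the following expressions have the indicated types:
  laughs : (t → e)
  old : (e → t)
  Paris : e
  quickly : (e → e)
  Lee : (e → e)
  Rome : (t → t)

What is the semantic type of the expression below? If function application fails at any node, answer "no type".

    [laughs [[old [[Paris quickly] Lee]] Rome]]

At [Paris quickly], quickly : (e → e) takes Paris : e, giving e.
At [[Paris quickly] Lee], Lee : (e → e) takes [Paris quickly] : e, giving e.
At [old [[Paris quickly] Lee]], old : (e → t) takes [[Paris quickly] Lee] : e, giving t.
At [[old [[Paris quickly] Lee]] Rome], Rome : (t → t) takes [old [[Paris quickly] Lee]] : t, giving t.
At [laughs [[old [[Paris quickly] Lee]] Rome]], laughs : (t → e) takes [[old [[Paris quickly] Lee]] Rome] : t, giving e.

e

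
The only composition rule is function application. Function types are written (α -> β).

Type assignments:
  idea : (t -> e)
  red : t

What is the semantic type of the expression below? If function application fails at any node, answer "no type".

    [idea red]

e

[idea red] — idea of type (t -> e) combines with red of type t: type e.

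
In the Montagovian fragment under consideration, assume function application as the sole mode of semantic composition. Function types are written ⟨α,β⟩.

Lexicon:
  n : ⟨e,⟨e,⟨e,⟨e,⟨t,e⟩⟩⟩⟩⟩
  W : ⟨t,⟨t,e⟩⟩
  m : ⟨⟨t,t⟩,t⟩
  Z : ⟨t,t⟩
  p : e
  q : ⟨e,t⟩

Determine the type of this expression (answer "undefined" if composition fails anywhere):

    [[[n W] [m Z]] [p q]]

[n W]: ⟨e,⟨e,⟨e,⟨e,⟨t,e⟩⟩⟩⟩⟩ and ⟨t,⟨t,e⟩⟩ cannot combine by function application — type clash.

undefined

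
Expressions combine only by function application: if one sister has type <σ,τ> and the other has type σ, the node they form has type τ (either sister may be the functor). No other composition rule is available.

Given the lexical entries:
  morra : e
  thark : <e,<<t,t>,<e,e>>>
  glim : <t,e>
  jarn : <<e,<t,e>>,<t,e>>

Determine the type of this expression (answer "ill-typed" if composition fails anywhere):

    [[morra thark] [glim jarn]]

[morra thark]: <e,<<t,t>,<e,e>>> applied to e yields <<t,t>,<e,e>>.
[glim jarn]: <t,e> and <<e,<t,e>>,<t,e>> cannot combine by function application — type clash.

ill-typed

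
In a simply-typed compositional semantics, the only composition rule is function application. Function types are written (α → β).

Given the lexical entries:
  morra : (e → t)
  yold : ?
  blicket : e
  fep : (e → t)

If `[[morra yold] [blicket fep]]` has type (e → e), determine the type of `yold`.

[[morra yold] [blicket fep]] must have type (e → e). The sister [blicket fep] has type t; that is not a function onto (e → e), so [morra yold] must be the functor, of type (t → (e → e)).
[morra yold] must have type (t → (e → e)). The sister morra has type (e → t); that is not a function onto (t → (e → e)), so yold must be the functor, of type ((e → t) → (t → (e → e))).

((e → t) → (t → (e → e)))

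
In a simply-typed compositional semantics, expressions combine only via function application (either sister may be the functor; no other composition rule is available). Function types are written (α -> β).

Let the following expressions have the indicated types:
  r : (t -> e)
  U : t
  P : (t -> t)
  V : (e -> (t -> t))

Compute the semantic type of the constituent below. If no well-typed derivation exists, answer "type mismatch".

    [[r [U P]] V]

(t -> t)

At [U P], P : (t -> t) takes U : t, giving t.
At [r [U P]], r : (t -> e) takes [U P] : t, giving e.
At [[r [U P]] V], V : (e -> (t -> t)) takes [r [U P]] : e, giving (t -> t).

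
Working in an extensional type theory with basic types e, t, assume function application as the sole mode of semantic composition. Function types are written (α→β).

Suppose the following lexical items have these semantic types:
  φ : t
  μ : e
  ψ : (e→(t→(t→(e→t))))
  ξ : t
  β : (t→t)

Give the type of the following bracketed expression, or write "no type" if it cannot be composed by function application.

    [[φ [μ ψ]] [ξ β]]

[μ ψ]: (e→(t→(t→(e→t)))) applied to e yields (t→(t→(e→t))).
[φ [μ ψ]]: (t→(t→(e→t))) applied to t yields (t→(e→t)).
[ξ β]: (t→t) applied to t yields t.
[[φ [μ ψ]] [ξ β]]: (t→(e→t)) applied to t yields (e→t).

(e→t)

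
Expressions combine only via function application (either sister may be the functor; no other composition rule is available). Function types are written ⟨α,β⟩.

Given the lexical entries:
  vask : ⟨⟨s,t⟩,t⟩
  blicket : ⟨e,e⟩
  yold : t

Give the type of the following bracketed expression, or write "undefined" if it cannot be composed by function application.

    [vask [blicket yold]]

[blicket yold]: ⟨e,e⟩ with t — neither is a function whose domain matches the other; composition fails here.

undefined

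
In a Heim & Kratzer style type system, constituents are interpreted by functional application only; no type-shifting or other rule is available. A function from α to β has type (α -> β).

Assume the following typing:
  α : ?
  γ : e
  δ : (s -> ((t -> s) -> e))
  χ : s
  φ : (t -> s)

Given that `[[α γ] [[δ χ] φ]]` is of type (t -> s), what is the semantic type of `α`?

(e -> (e -> (t -> s)))

[[α γ] [[δ χ] φ]] is required to be (t -> s). [[δ χ] φ] : e cannot yield (t -> s) as functor, so [α γ] : (e -> (t -> s)).
[α γ] is required to be (e -> (t -> s)). γ : e cannot yield (e -> (t -> s)) as functor, so α : (e -> (e -> (t -> s))).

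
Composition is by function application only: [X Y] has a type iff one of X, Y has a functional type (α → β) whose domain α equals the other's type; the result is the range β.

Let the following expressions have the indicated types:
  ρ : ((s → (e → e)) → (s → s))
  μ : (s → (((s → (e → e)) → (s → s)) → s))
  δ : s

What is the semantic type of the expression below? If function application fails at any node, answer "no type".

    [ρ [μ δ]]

At [μ δ], μ : (s → (((s → (e → e)) → (s → s)) → s)) takes δ : s, giving (((s → (e → e)) → (s → s)) → s).
At [ρ [μ δ]], [μ δ] : (((s → (e → e)) → (s → s)) → s) takes ρ : ((s → (e → e)) → (s → s)), giving s.

s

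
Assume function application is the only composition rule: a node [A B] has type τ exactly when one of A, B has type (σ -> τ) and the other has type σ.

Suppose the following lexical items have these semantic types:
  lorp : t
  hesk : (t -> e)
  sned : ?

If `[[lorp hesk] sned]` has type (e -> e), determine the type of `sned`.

At [[lorp hesk] sned] (required: (e -> e)): [lorp hesk] is e, which is not a function with range (e -> e); hence sned is the functor — type (e -> (e -> e)).

(e -> (e -> e))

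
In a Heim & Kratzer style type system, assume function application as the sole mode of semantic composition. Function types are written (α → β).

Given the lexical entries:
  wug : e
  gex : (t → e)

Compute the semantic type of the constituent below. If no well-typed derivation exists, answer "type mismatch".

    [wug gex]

[wug gex]: e and (t → e) cannot combine by function application — type clash.

type mismatch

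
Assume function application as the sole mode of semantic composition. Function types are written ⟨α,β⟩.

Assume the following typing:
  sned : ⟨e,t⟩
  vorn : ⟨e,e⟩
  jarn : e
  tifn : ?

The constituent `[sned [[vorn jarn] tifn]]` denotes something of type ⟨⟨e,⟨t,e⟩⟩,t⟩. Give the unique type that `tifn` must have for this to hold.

[sned [[vorn jarn] tifn]] is required to be ⟨⟨e,⟨t,e⟩⟩,t⟩. sned : ⟨e,t⟩ cannot yield ⟨⟨e,⟨t,e⟩⟩,t⟩ as functor, so [[vorn jarn] tifn] : ⟨⟨e,t⟩,⟨⟨e,⟨t,e⟩⟩,t⟩⟩.
[[vorn jarn] tifn] is required to be ⟨⟨e,t⟩,⟨⟨e,⟨t,e⟩⟩,t⟩⟩. [vorn jarn] : e cannot yield ⟨⟨e,t⟩,⟨⟨e,⟨t,e⟩⟩,t⟩⟩ as functor, so tifn : ⟨e,⟨⟨e,t⟩,⟨⟨e,⟨t,e⟩⟩,t⟩⟩⟩.

⟨e,⟨⟨e,t⟩,⟨⟨e,⟨t,e⟩⟩,t⟩⟩⟩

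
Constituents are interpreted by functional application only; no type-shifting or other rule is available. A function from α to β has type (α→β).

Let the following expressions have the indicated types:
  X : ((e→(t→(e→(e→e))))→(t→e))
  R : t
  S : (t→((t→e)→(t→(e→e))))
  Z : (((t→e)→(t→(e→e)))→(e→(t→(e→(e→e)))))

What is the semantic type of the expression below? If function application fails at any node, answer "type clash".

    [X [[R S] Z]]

(t→e)

[R S]: S is (t→((t→e)→(t→(e→e)))), R is t; result ((t→e)→(t→(e→e))).
[[R S] Z]: Z is (((t→e)→(t→(e→e)))→(e→(t→(e→(e→e))))), [R S] is ((t→e)→(t→(e→e))); result (e→(t→(e→(e→e)))).
[X [[R S] Z]]: X is ((e→(t→(e→(e→e))))→(t→e)), [[R S] Z] is (e→(t→(e→(e→e)))); result (t→e).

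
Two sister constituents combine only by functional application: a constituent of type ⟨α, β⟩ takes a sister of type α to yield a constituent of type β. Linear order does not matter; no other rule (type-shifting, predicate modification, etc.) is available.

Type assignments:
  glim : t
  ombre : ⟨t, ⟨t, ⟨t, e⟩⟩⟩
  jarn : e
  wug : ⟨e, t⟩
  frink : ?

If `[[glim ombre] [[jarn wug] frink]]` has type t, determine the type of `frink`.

[[glim ombre] [[jarn wug] frink]] is required to be t. [glim ombre] : ⟨t, ⟨t, e⟩⟩ cannot yield t as functor, so [[jarn wug] frink] : ⟨⟨t, ⟨t, e⟩⟩, t⟩.
[[jarn wug] frink] is required to be ⟨⟨t, ⟨t, e⟩⟩, t⟩. [jarn wug] : t cannot yield ⟨⟨t, ⟨t, e⟩⟩, t⟩ as functor, so frink : ⟨t, ⟨⟨t, ⟨t, e⟩⟩, t⟩⟩.

⟨t, ⟨⟨t, ⟨t, e⟩⟩, t⟩⟩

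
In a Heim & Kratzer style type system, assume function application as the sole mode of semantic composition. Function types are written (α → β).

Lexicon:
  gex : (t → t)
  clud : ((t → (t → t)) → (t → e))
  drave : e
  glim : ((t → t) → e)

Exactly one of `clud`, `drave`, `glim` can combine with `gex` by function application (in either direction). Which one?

glim

clud : ((t → (t → t)) → (t → e)) — does not combine with gex.
drave : e — does not combine with gex.
glim — combines: glim : ((t → t) → e) takes gex : (t → t) as argument, giving e.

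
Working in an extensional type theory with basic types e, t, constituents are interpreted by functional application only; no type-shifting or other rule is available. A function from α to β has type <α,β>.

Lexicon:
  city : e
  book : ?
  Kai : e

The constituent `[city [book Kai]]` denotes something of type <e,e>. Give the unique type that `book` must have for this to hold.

<e,<e,<e,e>>>

[city [book Kai]] is required to be <e,e>. city : e cannot yield <e,e> as functor, so [book Kai] : <e,<e,e>>.
[book Kai] is required to be <e,<e,e>>. Kai : e cannot yield <e,<e,e>> as functor, so book : <e,<e,<e,e>>>.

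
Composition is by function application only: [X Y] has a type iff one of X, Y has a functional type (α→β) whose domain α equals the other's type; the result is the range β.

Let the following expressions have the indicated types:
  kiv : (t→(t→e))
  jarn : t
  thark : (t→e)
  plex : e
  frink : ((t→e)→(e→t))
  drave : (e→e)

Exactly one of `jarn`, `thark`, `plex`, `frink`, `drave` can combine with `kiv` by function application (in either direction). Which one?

jarn — combines: kiv : (t→(t→e)) takes jarn : t as argument, giving (t→e).
thark : (t→e) — neither side's domain matches the other.
plex : e — neither side's domain matches the other.
frink : ((t→e)→(e→t)) — neither side's domain matches the other.
drave : (e→e) — neither side's domain matches the other.

jarn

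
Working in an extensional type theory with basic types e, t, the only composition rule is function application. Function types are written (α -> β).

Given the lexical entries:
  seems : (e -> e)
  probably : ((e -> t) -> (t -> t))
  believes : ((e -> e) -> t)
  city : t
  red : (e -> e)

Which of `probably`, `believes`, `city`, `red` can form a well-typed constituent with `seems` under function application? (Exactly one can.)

believes

probably : ((e -> t) -> (t -> t)) — no; seems wants e, and probably wants (e -> t).
believes — combines: believes : ((e -> e) -> t) takes seems : (e -> e) as argument, giving t.
city : t — no; seems wants e, and city wants nothing (atomic).
red : (e -> e) — no; seems wants e, and red wants e.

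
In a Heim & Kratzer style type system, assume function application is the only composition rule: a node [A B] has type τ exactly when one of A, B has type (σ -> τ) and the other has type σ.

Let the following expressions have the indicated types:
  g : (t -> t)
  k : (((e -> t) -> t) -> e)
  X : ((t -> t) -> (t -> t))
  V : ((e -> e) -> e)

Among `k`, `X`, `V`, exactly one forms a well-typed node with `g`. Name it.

X

k : (((e -> t) -> t) -> e) — no; g wants t, and k wants ((e -> t) -> t).
X — combines: X : ((t -> t) -> (t -> t)) takes g : (t -> t) as argument, giving (t -> t).
V : ((e -> e) -> e) — no; g wants t, and V wants (e -> e).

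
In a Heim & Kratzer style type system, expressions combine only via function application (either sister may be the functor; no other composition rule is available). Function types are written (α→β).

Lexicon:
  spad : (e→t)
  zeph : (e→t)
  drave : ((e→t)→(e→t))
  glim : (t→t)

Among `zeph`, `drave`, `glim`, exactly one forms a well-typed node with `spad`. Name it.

drave

zeph : (e→t) — no; spad wants e, and zeph wants e.
drave — combines: drave : ((e→t)→(e→t)) takes spad : (e→t) as argument, giving (e→t).
glim : (t→t) — no; spad wants e, and glim wants t.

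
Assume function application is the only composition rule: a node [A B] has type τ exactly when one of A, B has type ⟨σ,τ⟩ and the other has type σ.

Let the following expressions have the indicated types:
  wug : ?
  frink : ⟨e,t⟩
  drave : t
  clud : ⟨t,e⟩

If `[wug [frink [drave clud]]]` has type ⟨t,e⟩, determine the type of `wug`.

⟨t,⟨t,e⟩⟩

[wug [frink [drave clud]]] is required to be ⟨t,e⟩. [frink [drave clud]] : t cannot yield ⟨t,e⟩ as functor, so wug : ⟨t,⟨t,e⟩⟩.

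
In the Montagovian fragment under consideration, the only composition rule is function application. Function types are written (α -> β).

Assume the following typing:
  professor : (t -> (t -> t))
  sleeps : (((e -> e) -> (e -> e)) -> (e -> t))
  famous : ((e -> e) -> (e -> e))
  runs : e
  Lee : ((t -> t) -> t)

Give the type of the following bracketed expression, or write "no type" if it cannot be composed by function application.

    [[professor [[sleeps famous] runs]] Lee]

[sleeps famous]: functor sleeps : (((e -> e) -> (e -> e)) -> (e -> t)), argument famous : ((e -> e) -> (e -> e)); result (e -> t).
[[sleeps famous] runs]: functor [sleeps famous] : (e -> t), argument runs : e; result t.
[professor [[sleeps famous] runs]]: functor professor : (t -> (t -> t)), argument [[sleeps famous] runs] : t; result (t -> t).
[[professor [[sleeps famous] runs]] Lee]: functor Lee : ((t -> t) -> t), argument [professor [[sleeps famous] runs]] : (t -> t); result t.

t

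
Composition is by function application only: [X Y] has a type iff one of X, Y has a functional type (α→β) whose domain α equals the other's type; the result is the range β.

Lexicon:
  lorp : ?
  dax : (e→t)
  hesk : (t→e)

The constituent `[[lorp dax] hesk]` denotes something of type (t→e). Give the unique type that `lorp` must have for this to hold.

((e→t)→((t→e)→(t→e)))

[[lorp dax] hesk] is required to be (t→e). hesk : (t→e) cannot yield (t→e) as functor, so [lorp dax] : ((t→e)→(t→e)).
[lorp dax] is required to be ((t→e)→(t→e)). dax : (e→t) cannot yield ((t→e)→(t→e)) as functor, so lorp : ((e→t)→((t→e)→(t→e))).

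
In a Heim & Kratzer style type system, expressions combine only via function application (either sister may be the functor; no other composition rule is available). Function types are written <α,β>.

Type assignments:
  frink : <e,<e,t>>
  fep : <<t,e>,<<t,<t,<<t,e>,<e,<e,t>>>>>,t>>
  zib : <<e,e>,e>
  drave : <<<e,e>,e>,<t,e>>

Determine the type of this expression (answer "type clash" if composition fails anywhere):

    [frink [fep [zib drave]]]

[zib drave]: drave is <<<e,e>,e>,<t,e>>, zib is <<e,e>,e>; result <t,e>.
[fep [zib drave]]: fep is <<t,e>,<<t,<t,<<t,e>,<e,<e,t>>>>>,t>>, [zib drave] is <t,e>; result <<t,<t,<<t,e>,<e,<e,t>>>>>,t>.
[frink [fep [zib drave]]]: <e,<e,t>> and <<t,<t,<<t,e>,<e,<e,t>>>>>,t> cannot combine by function application — type clash.

type clash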